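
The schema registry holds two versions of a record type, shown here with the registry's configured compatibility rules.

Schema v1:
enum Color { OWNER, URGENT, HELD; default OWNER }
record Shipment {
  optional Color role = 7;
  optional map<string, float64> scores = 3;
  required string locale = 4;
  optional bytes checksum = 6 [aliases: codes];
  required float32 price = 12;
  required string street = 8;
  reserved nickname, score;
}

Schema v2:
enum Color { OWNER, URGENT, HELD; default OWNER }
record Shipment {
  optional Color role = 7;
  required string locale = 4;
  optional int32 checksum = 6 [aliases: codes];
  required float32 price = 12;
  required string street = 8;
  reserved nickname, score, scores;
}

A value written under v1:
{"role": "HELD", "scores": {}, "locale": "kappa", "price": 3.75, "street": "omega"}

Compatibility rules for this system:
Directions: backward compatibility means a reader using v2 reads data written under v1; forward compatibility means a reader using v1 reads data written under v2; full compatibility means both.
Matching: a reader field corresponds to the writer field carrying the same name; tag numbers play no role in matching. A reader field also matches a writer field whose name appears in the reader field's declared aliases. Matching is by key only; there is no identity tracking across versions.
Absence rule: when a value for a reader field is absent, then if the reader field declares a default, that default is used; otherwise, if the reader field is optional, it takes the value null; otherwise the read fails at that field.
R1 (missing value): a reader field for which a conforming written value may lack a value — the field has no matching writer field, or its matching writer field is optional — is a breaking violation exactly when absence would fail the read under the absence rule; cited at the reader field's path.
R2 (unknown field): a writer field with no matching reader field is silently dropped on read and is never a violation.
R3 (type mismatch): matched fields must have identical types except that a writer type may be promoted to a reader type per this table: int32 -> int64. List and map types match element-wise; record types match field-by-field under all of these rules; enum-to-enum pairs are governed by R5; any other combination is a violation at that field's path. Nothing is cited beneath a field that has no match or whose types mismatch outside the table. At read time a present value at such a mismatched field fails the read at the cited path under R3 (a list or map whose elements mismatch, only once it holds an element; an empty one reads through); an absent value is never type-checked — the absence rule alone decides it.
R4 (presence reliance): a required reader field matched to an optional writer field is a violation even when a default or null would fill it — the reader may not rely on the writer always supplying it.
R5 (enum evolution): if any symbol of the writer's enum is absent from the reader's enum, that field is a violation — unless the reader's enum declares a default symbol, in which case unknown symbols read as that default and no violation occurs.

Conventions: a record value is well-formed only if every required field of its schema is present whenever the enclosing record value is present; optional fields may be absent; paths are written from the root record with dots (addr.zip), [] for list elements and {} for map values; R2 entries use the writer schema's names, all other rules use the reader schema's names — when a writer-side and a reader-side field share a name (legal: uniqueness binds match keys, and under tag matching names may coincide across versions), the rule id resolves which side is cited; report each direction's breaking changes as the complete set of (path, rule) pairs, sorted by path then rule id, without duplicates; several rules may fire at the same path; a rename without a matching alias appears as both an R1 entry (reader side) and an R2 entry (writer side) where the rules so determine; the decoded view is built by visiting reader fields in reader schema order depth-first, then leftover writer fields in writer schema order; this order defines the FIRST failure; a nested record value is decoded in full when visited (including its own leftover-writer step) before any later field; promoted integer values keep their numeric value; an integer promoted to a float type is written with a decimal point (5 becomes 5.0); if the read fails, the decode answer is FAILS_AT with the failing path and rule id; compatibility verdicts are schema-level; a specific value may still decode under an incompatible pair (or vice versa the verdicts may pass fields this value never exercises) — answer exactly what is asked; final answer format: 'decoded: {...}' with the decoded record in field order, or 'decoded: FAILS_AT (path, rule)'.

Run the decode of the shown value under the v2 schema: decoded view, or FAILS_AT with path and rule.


each type pair in Shipment: writer, then reader
migrating the Shipment value to v2:
  role := "HELD"
  locale := "kappa"
  checksum := null (not supplied -> null)
  price := 3.75
  street := "omega"
  writer scores: unmatched, discarded
  => decoded: {"role": "HELD", "locale": "kappa", "checksum": null, "price": 3.75, "street": "omega"}
remaining Shipment differences; none change what is asked:
  field checksum in record Shipment: type bytes changed to int32 -> a verdict-level change on Shipment — the shown value reads the same

decoded: {"role": "HELD", "locale": "kappa", "checksum": null, "price": 3.75, "street": "omega"}


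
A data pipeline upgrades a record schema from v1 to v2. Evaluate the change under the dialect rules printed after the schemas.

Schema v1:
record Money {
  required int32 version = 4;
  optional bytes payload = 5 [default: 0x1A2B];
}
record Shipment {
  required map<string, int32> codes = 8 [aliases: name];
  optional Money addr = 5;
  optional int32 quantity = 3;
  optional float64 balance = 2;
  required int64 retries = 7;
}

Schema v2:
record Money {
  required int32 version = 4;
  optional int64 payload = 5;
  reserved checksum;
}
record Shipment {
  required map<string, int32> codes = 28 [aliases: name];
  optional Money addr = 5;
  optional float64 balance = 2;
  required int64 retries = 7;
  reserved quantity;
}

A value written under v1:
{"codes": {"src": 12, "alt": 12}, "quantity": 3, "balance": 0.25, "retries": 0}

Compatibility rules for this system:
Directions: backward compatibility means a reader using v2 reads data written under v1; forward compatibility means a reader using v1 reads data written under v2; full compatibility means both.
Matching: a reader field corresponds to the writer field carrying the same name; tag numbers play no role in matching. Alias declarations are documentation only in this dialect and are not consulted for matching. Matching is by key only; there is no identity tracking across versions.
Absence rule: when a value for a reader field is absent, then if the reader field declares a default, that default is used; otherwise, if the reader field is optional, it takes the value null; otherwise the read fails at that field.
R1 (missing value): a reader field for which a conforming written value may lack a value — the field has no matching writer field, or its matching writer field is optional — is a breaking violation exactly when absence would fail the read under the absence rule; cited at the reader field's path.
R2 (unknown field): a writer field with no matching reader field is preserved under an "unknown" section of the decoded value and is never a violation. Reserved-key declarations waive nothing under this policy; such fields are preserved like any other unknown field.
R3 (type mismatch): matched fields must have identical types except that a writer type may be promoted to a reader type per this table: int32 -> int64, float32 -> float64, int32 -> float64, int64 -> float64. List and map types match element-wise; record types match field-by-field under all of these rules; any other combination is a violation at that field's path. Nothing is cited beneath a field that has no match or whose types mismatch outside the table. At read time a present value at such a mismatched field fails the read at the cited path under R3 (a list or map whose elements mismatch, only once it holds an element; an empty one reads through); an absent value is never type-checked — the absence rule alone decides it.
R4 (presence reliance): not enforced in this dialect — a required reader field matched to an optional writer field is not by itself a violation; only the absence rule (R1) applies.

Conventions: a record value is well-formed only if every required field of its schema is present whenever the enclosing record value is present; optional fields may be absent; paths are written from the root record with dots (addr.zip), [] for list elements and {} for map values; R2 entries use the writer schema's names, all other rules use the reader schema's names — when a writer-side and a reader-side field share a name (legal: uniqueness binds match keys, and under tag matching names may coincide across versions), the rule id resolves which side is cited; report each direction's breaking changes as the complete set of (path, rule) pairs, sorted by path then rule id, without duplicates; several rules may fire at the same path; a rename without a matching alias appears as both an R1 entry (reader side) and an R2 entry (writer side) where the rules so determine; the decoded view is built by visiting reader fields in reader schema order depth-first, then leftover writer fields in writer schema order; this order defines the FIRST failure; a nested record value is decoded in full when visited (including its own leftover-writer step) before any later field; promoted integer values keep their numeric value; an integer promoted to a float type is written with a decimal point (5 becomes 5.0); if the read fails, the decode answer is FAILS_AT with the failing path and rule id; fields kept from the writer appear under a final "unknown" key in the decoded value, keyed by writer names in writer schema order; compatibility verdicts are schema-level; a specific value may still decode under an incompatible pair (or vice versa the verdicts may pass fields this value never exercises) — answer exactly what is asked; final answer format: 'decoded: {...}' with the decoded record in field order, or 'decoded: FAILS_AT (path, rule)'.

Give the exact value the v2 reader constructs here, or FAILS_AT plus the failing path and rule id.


decoded: {"codes": {"src": 12, "alt": 12}, "addr": null, "balance": 0.25, "retries": 0, "unknown": {"quantity": 3}}

arrows below run writer -> reader for Shipment
decode (reader v2):
  codes := {"src": 12, "alt": 12}
  addr := null (not supplied -> null)
  balance := 0.25
  retries := 0
  writer quantity: kept under "unknown"
  => decoded: {"codes": {"src": 12, "alt": 12}, "addr": null, "balance": 0.25, "retries": 0, "unknown": {"quantity": 3}}
the rest of the Shipment diff is inert for this question:
  field codes in record Shipment: tag 8 changed to 28 -> triggers nothing under the printed rules; the Shipment answer is the same either way
  field payload in record Money: type bytes changed to int64 (its default is dropped) -> a verdict-level change on Shipment — the shown value reads the same


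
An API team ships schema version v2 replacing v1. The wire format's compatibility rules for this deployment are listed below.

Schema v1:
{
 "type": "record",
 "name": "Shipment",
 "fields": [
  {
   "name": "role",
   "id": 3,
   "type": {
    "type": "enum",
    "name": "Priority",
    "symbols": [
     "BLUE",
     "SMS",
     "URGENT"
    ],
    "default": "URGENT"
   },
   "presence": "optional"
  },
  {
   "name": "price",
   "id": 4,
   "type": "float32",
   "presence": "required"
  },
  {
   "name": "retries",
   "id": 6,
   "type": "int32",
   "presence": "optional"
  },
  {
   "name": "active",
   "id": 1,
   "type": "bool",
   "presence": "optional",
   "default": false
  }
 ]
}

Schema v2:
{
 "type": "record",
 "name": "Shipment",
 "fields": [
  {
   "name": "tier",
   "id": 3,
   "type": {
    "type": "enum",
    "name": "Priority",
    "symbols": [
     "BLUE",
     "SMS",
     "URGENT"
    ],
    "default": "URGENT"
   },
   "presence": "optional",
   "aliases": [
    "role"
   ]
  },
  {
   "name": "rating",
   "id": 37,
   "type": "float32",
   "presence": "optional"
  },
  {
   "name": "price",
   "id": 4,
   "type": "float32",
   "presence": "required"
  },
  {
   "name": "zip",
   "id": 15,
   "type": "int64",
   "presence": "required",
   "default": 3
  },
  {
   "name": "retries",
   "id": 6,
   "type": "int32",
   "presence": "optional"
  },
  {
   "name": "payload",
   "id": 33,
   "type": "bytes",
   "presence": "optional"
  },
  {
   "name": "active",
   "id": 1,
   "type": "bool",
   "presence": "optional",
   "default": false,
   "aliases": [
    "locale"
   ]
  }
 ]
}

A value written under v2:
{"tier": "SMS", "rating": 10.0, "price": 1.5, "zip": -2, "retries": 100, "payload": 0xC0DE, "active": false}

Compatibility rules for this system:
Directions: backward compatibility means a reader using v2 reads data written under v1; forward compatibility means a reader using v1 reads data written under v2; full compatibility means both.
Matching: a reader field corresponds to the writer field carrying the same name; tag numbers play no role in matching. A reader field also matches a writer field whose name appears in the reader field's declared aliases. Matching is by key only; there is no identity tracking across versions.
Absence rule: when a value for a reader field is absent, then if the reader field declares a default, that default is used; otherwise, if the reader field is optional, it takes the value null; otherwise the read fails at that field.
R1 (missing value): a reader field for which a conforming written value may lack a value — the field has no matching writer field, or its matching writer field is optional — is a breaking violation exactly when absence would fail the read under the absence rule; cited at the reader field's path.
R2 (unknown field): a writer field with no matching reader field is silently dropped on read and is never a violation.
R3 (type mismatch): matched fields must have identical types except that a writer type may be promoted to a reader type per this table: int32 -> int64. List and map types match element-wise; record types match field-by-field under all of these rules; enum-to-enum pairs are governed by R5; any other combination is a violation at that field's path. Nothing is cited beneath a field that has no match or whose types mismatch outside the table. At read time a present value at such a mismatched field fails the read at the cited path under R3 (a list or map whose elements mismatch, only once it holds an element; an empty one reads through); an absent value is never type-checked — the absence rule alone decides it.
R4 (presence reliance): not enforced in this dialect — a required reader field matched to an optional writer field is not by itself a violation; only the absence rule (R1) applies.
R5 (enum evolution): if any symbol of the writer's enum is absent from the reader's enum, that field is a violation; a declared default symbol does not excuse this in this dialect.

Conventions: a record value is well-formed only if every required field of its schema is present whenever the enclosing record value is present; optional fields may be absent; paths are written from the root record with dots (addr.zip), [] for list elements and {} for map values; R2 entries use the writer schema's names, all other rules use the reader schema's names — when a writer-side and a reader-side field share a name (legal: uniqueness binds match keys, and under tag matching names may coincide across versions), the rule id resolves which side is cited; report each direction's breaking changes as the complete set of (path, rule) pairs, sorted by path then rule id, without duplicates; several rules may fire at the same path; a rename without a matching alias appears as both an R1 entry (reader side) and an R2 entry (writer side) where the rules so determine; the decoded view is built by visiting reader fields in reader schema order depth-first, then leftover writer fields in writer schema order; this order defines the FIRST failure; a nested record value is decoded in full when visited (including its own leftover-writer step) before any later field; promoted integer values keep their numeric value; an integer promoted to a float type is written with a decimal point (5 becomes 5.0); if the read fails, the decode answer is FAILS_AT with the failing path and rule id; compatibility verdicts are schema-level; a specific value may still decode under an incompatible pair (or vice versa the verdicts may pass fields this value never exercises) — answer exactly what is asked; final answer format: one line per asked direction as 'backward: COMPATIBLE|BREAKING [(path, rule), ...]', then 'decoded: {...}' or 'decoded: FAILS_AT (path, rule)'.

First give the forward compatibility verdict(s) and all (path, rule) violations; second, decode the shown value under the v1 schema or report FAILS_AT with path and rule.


forward: COMPATIBLE []; decoded: {"role": null, "price": 1.5, "retries": 100, "active": false}

arrows below run writer -> reader for Shipment
forward on Shipment — v1 reading data written by v2:
  role: no writer match
  price: float32 -> float32, writer required; from price
  retries: int32 -> int32, writer optional; from retries
  active: bool -> bool, writer optional; from active
  writer field tier has no reader counterpart
  writer field rating has no reader counterpart
  writer field zip has no reader counterpart
  writer field payload has no reader counterpart
  => no violations; forward on Shipment: COMPATIBLE
migrating the Shipment value to v1:
  role := null (not supplied -> null)
  price := 1.5
  retries := 100
  active := false
  writer tier: unmatched, discarded
  writer rating: unmatched, discarded
  writer zip: unmatched, discarded
  writer payload: unmatched, discarded
  => decoded: {"role": null, "price": 1.5, "retries": 100, "active": false}
the other Shipment changes do not affect what is asked:
  added field rating to record Shipment: optional float32, tag 37 (in v2 it sits immediately before price) -> fires no rule on Shipment, leaving the asked answer as it is
  added field payload to record Shipment: optional bytes, tag 33 (in v2 it sits immediately before active) -> fires no rule on Shipment, leaving the asked answer as it is
  added field zip to record Shipment: required int64, tag 15, default 3 (in v2 it sits immediately before retries) -> fires no rule on Shipment, leaving the asked answer as it is


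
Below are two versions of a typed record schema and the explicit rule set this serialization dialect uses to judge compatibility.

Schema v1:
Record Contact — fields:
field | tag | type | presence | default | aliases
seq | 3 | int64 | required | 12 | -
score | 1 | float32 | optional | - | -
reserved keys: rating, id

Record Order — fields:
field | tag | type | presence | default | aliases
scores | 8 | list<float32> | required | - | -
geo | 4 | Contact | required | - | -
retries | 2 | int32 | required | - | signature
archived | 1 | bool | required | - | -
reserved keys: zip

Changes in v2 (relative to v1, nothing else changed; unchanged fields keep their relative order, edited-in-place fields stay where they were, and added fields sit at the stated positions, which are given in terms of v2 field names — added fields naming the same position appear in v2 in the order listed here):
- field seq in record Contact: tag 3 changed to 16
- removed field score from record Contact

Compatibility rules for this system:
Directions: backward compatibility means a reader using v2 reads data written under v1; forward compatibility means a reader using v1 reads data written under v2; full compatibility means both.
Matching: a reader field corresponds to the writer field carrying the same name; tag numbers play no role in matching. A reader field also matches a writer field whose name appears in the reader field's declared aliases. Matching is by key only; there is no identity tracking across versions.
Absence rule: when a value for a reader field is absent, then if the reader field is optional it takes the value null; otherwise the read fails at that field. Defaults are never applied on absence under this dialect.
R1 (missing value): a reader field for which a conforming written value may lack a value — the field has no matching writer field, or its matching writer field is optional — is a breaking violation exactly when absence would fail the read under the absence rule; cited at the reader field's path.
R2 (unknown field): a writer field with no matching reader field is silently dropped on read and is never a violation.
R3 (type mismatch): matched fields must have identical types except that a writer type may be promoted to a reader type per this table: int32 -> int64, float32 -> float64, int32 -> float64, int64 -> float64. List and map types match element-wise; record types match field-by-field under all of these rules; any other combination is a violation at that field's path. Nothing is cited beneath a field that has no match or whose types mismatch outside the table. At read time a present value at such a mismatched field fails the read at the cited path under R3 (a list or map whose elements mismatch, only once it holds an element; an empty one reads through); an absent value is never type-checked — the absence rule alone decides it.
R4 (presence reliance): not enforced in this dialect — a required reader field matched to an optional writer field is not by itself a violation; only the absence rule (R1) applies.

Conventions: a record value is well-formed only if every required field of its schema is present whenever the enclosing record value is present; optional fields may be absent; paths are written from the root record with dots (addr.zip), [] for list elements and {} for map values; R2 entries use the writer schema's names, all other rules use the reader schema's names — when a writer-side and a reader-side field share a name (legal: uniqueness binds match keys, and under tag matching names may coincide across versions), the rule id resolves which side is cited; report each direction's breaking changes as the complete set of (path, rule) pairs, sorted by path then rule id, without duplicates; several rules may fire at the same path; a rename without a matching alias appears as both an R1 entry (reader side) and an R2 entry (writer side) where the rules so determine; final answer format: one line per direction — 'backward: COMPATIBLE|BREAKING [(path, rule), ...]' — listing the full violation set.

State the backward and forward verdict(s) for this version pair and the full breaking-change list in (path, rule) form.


backward: COMPATIBLE []; forward: COMPATIBLE []

arrows below run writer -> reader for Order
backward pass over Order, reader schema v2, writer schema v1:
  scores: list<float32> -> list<float32>, writer required; from scores
  geo: Contact -> Contact, writer required; from geo
  retries: int32 -> int32, writer required; from retries
  archived: bool -> bool, writer required; from archived
  geo.seq: int64 -> int64, writer required; from geo.seq
  writer field geo.score has no reader counterpart
  => backward verdict for Order: COMPATIBLE, no violations
forward pass over Order, reader schema v1, writer schema v2:
  scores: list<float32> -> list<float32>, writer required; from scores
  geo: Contact -> Contact, writer required; from geo
  retries: int32 -> int32, writer required; from retries
  archived: bool -> bool, writer required; from archived
  geo.seq: int64 -> int64, writer required; from geo.seq
  geo.score has no writer counterpart
  => forward verdict for Order: COMPATIBLE, no violations


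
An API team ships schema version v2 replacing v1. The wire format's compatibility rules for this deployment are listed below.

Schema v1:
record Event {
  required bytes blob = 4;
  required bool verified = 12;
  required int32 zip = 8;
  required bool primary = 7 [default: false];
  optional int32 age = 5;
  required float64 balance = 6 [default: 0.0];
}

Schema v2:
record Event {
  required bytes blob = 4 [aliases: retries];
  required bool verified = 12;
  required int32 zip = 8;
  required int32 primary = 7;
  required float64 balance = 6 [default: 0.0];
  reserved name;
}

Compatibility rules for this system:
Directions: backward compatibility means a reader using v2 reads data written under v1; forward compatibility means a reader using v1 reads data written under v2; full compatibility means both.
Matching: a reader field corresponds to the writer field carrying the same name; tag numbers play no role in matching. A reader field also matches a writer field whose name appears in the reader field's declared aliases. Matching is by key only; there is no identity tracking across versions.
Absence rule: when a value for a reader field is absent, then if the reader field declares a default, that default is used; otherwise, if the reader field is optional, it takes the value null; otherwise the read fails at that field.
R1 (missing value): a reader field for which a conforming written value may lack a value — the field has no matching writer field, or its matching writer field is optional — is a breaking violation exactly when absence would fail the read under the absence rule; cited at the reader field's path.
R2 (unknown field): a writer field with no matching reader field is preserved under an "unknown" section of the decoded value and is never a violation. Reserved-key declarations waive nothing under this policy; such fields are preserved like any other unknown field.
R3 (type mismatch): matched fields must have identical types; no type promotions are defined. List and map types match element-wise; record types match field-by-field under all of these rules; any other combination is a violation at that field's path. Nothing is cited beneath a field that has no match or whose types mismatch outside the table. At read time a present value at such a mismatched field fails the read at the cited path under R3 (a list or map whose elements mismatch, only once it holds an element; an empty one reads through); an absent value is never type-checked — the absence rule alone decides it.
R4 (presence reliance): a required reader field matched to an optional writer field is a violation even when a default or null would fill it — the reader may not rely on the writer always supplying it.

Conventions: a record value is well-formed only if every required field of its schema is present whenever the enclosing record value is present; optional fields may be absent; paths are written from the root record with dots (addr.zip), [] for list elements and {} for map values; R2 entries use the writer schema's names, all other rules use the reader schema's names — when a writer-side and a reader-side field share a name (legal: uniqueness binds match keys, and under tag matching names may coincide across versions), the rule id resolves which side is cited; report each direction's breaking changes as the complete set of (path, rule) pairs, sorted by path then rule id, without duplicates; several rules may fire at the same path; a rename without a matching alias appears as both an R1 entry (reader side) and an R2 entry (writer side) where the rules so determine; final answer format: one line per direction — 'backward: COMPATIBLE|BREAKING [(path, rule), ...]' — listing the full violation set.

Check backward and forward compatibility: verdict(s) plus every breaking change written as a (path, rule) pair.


backward: BREAKING [(primary, R3)]; forward: BREAKING [(primary, R3)]

arrows below run writer -> reader for Event
checking backward for Event: reader v2 against writer v1:
  blob: paired with writer blob (bytes -> bytes; writer required)
  verified: paired with writer verified (bool -> bool; writer required)
  zip: paired with writer zip (int32 -> int32; writer required)
  primary: paired with writer primary (bool -> int32; writer required)
  balance: paired with writer balance (float64 -> float64; writer required)
  writer age: unknown to reader
  R3 fires at primary
  => 1 violation(s): backward is BREAKING for Event
checking forward for Event: reader v1 against writer v2:
  blob: paired with writer blob (bytes -> bytes; writer required)
  verified: paired with writer verified (bool -> bool; writer required)
  zip: paired with writer zip (int32 -> int32; writer required)
  primary: paired with writer primary (int32 -> bool; writer required)
  age: no writer-side match
  balance: paired with writer balance (float64 -> float64; writer required)
  R3 fires at primary
  => 1 violation(s): forward is BREAKING for Event


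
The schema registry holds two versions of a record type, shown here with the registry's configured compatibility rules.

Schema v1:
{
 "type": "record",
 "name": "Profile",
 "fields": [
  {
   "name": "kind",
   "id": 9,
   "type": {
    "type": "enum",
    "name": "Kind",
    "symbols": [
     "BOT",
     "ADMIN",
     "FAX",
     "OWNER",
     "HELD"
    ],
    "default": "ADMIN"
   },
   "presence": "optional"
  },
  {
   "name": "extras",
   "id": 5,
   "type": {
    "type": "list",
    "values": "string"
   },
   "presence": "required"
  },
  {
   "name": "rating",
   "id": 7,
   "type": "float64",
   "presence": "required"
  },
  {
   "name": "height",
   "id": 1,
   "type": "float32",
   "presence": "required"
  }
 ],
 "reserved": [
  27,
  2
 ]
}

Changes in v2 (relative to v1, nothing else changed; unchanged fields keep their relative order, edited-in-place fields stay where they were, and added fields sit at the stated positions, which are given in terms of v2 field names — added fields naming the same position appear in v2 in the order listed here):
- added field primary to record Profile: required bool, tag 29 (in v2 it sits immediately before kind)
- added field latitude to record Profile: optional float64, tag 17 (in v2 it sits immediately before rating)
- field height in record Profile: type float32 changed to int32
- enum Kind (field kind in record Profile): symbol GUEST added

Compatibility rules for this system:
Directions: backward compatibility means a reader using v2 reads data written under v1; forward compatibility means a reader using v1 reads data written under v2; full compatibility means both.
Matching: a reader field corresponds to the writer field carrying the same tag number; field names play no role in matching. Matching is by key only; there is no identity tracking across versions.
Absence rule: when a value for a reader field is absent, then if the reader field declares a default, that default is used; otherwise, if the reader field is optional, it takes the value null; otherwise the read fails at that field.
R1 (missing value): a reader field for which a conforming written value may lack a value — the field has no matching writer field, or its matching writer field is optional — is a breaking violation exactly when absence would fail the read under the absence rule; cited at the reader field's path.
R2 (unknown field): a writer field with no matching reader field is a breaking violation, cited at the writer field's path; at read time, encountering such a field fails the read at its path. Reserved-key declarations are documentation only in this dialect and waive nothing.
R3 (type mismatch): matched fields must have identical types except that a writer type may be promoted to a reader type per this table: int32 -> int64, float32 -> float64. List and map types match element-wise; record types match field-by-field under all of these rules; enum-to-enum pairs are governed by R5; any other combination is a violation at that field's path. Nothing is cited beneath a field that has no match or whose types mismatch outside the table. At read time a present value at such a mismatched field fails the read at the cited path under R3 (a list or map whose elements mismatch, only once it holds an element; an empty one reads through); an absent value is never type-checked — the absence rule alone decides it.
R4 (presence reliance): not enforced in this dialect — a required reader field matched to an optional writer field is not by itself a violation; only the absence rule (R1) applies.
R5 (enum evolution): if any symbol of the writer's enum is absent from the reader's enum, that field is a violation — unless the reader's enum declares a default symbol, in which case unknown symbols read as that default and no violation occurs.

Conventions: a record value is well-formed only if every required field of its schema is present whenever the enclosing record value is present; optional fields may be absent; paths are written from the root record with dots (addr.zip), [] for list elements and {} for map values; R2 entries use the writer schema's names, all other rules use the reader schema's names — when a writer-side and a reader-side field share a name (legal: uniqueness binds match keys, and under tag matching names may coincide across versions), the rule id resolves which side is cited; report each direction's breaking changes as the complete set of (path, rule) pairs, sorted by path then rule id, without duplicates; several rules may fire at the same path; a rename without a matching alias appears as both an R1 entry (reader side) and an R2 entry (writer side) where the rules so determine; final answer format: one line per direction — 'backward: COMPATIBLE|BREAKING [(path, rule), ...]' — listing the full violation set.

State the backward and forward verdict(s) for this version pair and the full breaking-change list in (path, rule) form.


the writer's type comes first in each Profile pair
checking backward for Profile: reader v2 against writer v1:
  no writer field matches reader primary
  Kind -> Kind, writer optional: kind aligns to kind
  list<string> -> list<string>, writer required: extras aligns to extras
  no writer field matches reader latitude
  float64 -> float64, writer required: rating aligns to rating
  float32 -> int32, writer required: height aligns to height
  R3 fires at height
  R1 fires at primary
  => backward: BREAKING (2)
checking forward for Profile: reader v1 against writer v2:
  Kind -> Kind, writer optional: kind aligns to kind
  list<string> -> list<string>, writer required: extras aligns to extras
  float64 -> float64, writer required: rating aligns to rating
  int32 -> float32, writer required: height aligns to height
  writer primary: unknown to reader
  writer latitude: unknown to reader
  R3 fires at height
  R2 fires at latitude
  R2 fires at primary
  => forward: BREAKING (3)

backward: BREAKING [(height, R3), (primary, R1)]; forward: BREAKING [(height, R3), (latitude, R2), (primary, R2)]


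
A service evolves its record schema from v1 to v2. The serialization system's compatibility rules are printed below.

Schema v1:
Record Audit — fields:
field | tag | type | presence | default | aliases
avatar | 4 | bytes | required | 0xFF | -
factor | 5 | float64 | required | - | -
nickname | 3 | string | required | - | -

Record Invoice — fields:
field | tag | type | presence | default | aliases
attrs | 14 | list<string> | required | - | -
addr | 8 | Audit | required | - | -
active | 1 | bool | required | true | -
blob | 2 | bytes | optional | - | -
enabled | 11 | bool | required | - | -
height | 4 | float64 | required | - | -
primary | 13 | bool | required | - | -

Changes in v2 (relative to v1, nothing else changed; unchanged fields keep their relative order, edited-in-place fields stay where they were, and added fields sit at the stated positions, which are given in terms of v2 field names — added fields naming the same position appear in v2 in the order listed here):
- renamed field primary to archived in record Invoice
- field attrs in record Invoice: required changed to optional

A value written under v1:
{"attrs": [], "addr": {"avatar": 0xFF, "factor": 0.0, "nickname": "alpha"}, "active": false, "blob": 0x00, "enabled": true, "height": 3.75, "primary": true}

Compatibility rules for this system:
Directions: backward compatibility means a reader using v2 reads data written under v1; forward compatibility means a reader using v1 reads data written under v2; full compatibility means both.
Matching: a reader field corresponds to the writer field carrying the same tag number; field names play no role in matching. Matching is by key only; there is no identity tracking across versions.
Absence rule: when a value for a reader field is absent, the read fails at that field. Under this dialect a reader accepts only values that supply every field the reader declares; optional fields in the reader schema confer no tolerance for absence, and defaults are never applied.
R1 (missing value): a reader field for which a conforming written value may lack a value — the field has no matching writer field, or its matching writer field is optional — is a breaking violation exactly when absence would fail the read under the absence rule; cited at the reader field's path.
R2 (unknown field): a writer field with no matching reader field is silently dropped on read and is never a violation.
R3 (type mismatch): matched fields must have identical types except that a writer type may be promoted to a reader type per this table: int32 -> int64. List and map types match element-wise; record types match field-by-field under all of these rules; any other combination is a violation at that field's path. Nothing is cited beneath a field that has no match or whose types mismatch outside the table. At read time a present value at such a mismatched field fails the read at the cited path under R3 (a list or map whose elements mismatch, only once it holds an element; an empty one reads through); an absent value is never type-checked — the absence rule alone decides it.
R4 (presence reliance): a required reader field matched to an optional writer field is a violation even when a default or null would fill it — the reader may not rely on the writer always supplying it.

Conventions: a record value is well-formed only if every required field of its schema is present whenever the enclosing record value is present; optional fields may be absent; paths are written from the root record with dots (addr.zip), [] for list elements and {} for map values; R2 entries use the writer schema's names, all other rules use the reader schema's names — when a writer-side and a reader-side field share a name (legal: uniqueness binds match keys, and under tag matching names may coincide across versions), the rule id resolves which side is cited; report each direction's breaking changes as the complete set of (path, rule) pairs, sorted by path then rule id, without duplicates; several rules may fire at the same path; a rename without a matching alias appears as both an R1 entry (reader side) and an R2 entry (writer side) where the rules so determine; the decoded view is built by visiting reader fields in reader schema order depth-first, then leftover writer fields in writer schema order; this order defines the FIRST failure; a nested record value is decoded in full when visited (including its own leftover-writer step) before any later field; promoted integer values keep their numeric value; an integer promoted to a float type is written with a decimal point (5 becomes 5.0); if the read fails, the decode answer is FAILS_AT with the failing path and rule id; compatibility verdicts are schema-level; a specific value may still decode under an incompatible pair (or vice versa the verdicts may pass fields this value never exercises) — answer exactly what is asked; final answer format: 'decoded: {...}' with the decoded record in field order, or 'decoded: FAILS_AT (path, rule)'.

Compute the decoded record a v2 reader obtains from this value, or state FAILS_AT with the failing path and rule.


arrows below run writer -> reader for Invoice
decode (reader v2):
  attrs := []
  addr.avatar := 0xFF
  addr.factor := 0.0
  addr.nickname := "alpha"
  active := false
  blob := 0x00
  enabled := true
  height := 3.75
  archived := true (from writer primary)
  => decoded: {"attrs": [], "addr": {"avatar": 0xFF, "factor": 0.0, "nickname": "alpha"}, "active": false, "blob": 0x00, "enabled": true, "height": 3.75, "archived": true}
ruling out the remaining Invoice differences:
  field attrs in record Invoice: required changed to optional -> a verdict-level change on Invoice — the shown value reads the same

decoded: {"attrs": [], "addr": {"avatar": 0xFF, "factor": 0.0, "nickname": "alpha"}, "active": false, "blob": 0x00, "enabled": true, "height": 3.75, "archived": true}
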